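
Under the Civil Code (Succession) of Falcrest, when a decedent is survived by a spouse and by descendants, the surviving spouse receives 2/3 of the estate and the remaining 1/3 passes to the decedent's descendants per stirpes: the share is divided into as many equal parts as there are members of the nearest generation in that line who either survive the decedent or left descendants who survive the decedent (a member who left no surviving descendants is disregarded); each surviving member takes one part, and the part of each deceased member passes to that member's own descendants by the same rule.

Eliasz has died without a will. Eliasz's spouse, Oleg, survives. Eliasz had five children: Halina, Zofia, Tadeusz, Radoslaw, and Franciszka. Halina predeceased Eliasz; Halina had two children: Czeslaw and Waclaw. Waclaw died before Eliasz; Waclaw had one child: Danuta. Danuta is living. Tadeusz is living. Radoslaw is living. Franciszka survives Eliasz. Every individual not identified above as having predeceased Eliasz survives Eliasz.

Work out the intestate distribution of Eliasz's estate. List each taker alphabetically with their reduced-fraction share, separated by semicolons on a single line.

Czeslaw 1/30; Danuta 1/30; Franciszka 1/15; Oleg 2/3; Radoslaw 1/15; Tadeusz 1/15; Zofia 1/15

Oleg, as surviving spouse, takes 2/3.
The remaining 1/3 passes to Eliasz's descendants per stirpes.
The 1/3 is divided into 5 equal shares of 1/15 among Halina, Zofia, Tadeusz, Radoslaw, Franciszka.
Halina predeceased; the 1/15 allotted to Halina's branch passes to Halina's issue by representation.
The 1/15 is divided into 2 equal shares of 1/30 among Czeslaw, Waclaw.
Czeslaw is living and takes 1/30.
Waclaw predeceased; the 1/30 allotted to Waclaw's branch passes to Waclaw's issue by representation.
Danuta is the sole taker at this level and receives the full 1/30.
Zofia is living and takes 1/15.
Tadeusz is living and takes 1/15.
Radoslaw is living and takes 1/15.
Franciszka is living and takes 1/15.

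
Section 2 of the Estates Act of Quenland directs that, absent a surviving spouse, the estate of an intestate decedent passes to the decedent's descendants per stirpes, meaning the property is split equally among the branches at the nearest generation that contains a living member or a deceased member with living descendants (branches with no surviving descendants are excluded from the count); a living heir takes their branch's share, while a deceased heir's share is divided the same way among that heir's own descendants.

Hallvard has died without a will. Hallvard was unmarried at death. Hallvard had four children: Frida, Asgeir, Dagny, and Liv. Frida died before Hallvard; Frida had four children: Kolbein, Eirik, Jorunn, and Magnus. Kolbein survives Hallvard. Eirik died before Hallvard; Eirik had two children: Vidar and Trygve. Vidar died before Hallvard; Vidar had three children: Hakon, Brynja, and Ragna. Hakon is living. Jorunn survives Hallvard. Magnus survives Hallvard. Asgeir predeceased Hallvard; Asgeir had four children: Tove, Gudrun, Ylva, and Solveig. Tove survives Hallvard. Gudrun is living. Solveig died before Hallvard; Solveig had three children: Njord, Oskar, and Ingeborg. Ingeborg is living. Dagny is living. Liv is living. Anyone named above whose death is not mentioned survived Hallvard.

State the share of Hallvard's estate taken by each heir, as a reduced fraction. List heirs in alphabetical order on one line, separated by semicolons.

There is no surviving spouse, so the entire estate passes to Hallvard's descendants per stirpes.
The estate is divided into 4 equal shares of 1/4 among Frida, Asgeir, Dagny, Liv.
Frida predeceased; the 1/4 allotted to Frida's branch passes to Frida's issue by representation.
The 1/4 is divided into 4 equal shares of 1/16 among Kolbein, Eirik, Jorunn, Magnus.
Kolbein is living and takes 1/16.
Eirik predeceased; the 1/16 allotted to Eirik's branch passes to Eirik's issue by representation.
The 1/16 is divided into 2 equal shares of 1/32 among Vidar, Trygve.
Vidar predeceased; the 1/32 allotted to Vidar's branch passes to Vidar's issue by representation.
The 1/32 is divided into 3 equal shares of 1/96 among Hakon, Brynja, Ragna.
Hakon is living and takes 1/96.
Brynja is living and takes 1/96.
Ragna is living and takes 1/96.
Trygve is living and takes 1/32.
Jorunn is living and takes 1/16.
Magnus is living and takes 1/16.
Asgeir predeceased; the 1/4 allotted to Asgeir's branch passes to Asgeir's issue by representation.
The 1/4 is divided into 4 equal shares of 1/16 among Tove, Gudrun, Ylva, Solveig.
Tove is living and takes 1/16.
Gudrun is living and takes 1/16.
Ylva is living and takes 1/16.
Solveig predeceased; the 1/16 allotted to Solveig's branch passes to Solveig's issue by representation.
The 1/16 is divided into 3 equal shares of 1/48 among Njord, Oskar, Ingeborg.
Njord is living and takes 1/48.
Oskar is living and takes 1/48.
Ingeborg is living and takes 1/48.
Dagny is living and takes 1/4.
Liv is living and takes 1/4.

Brynja 1/96; Dagny 1/4; Gudrun 1/16; Hakon 1/96; Ingeborg 1/48; Jorunn 1/16; Kolbein 1/16; Liv 1/4; Magnus 1/16; Njord 1/48; Oskar 1/48; Ragna 1/96; Tove 1/16; Trygve 1/32; Ylva 1/16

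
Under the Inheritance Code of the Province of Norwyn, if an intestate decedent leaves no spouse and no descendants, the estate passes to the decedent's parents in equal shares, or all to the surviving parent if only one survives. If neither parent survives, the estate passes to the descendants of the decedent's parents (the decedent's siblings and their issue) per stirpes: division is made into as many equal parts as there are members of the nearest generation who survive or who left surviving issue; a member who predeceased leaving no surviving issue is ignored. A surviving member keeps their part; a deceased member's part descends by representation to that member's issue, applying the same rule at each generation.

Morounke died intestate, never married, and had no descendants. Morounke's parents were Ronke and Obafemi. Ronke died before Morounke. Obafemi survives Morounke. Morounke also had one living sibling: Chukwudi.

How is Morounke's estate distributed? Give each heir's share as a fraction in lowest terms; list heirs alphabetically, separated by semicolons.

Obafemi 1

Only one parent, Obafemi, survives, so Obafemi takes the entire estate. The siblings take nothing because a surviving parent has priority.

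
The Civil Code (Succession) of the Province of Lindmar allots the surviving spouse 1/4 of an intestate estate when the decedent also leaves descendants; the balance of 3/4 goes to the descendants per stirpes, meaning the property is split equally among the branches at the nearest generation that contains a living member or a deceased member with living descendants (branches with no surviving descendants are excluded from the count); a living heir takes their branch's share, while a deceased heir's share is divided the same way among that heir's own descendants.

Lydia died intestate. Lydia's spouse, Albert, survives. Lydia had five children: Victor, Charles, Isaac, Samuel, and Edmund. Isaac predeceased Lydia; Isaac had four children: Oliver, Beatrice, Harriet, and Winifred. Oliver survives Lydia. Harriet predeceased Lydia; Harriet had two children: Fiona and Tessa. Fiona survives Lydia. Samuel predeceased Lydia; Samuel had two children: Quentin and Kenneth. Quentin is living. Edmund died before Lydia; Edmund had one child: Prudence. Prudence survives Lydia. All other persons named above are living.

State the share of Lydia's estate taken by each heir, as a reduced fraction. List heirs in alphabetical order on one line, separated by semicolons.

Albert 1/4; Beatrice 3/80; Charles 3/20; Fiona 3/160; Kenneth 3/40; Oliver 3/80; Prudence 3/20; Quentin 3/40; Tessa 3/160; Victor 3/20; Winifred 3/80

Albert, as surviving spouse, takes 1/4.
The remaining 3/4 passes to Lydia's descendants per stirpes.
The 3/4 is divided into 5 equal shares of 3/20 among Victor, Charles, Isaac, Samuel, Edmund.
Victor is living and takes 3/20.
Charles is living and takes 3/20.
Isaac predeceased; the 3/20 allotted to Isaac's branch passes to Isaac's issue by representation.
The 3/20 is divided into 4 equal shares of 3/80 among Oliver, Beatrice, Harriet, Winifred.
Oliver is living and takes 3/80.
Beatrice is living and takes 3/80.
Harriet predeceased; the 3/80 allotted to Harriet's branch passes to Harriet's issue by representation.
The 3/80 is divided into 2 equal shares of 3/160 among Fiona, Tessa.
Fiona is living and takes 3/160.
Tessa is living and takes 3/160.
Winifred is living and takes 3/80.
Samuel predeceased; the 3/20 allotted to Samuel's branch passes to Samuel's issue by representation.
The 3/20 is divided into 2 equal shares of 3/40 among Quentin, Kenneth.
Quentin is living and takes 3/40.
Kenneth is living and takes 3/40.
Edmund predeceased; the 3/20 allotted to Edmund's branch passes to Edmund's issue by representation.
Prudence is the sole taker at this level and receives the full 3/20.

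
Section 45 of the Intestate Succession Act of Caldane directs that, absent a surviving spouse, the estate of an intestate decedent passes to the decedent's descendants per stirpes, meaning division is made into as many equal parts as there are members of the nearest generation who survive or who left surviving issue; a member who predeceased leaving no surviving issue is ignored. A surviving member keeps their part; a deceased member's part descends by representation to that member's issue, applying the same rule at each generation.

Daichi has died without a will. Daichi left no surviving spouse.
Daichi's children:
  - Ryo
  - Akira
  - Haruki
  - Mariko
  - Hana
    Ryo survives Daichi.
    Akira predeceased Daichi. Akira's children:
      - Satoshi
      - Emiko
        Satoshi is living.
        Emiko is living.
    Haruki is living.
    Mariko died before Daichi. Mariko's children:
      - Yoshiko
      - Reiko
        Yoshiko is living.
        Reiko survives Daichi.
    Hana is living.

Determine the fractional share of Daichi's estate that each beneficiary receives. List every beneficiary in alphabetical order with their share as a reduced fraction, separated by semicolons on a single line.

There is no surviving spouse, so the entire estate passes to Daichi's descendants per stirpes.
The estate is divided into 5 equal shares of 1/5 among Ryo, Akira, Haruki, Mariko, Hana.
Ryo is living and takes 1/5.
Akira predeceased; the 1/5 allotted to Akira's branch passes to Akira's issue by representation.
The 1/5 is divided into 2 equal shares of 1/10 among Satoshi, Emiko.
Satoshi is living and takes 1/10.
Emiko is living and takes 1/10.
Haruki is living and takes 1/5.
Mariko predeceased; the 1/5 allotted to Mariko's branch passes to Mariko's issue by representation.
The 1/5 is divided into 2 equal shares of 1/10 among Yoshiko, Reiko.
Yoshiko is living and takes 1/10.
Reiko is living and takes 1/10.
Hana is living and takes 1/5.

Emiko 1/10; Hana 1/5; Haruki 1/5; Reiko 1/10; Ryo 1/5; Satoshi 1/10; Yoshiko 1/10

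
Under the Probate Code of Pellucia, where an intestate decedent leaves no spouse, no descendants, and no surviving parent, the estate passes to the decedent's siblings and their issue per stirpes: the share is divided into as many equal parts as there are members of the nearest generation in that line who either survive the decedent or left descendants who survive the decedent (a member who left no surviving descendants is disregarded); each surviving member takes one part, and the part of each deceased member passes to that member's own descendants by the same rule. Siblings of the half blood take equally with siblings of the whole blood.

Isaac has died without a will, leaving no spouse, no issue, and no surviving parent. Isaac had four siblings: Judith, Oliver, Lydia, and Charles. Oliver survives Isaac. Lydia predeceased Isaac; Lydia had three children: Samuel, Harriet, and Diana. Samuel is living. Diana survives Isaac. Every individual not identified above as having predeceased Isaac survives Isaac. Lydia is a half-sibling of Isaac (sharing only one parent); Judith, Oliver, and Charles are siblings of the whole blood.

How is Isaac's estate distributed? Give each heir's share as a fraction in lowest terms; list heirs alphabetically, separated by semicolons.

Charles 1/4; Diana 1/12; Harriet 1/12; Judith 1/4; Oliver 1/4; Samuel 1/12

No spouse, descendants, or parent survives, so the estate passes to Isaac's siblings per stirpes.
Half-blood and whole-blood siblings take equally under the stated rule.
The estate is divided into 4 equal shares of 1/4 among Judith, Oliver, Lydia, Charles.
Judith is living and takes 1/4.
Oliver is living and takes 1/4.
Lydia predeceased; the 1/4 allotted to Lydia's branch passes to Lydia's issue by representation.
The 1/4 is divided into 3 equal shares of 1/12 among Samuel, Harriet, Diana.
Samuel is living and takes 1/12.
Harriet is living and takes 1/12.
Diana is living and takes 1/12.
Charles is living and takes 1/4.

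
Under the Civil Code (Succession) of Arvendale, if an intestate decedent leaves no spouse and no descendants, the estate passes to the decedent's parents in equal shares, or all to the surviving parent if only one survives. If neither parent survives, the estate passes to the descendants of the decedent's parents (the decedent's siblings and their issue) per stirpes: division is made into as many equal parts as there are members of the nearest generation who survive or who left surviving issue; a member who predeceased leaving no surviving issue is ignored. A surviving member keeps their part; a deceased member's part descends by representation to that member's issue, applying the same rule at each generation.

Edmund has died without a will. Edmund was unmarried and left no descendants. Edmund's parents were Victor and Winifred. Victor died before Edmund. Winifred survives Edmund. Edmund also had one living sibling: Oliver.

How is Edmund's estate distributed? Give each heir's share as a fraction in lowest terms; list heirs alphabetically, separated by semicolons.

Winifred 1

Only one parent, Winifred, survives, so Winifred takes the entire estate. The siblings take nothing because a surviving parent has priority.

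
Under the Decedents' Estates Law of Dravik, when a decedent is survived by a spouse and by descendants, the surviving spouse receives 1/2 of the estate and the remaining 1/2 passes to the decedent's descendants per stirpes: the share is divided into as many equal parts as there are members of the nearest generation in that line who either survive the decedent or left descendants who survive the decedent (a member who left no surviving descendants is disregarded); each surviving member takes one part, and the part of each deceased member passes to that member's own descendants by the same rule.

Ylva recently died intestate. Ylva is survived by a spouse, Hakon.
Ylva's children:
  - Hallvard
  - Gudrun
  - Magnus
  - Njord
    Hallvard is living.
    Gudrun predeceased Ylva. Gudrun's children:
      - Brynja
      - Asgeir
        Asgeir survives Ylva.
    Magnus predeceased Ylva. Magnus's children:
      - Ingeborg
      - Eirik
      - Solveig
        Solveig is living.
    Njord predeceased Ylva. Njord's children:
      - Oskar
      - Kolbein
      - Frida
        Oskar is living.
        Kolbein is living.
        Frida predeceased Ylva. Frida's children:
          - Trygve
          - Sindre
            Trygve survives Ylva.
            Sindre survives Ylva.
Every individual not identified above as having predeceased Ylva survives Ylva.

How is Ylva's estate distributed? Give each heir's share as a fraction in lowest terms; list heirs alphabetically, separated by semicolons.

Hakon, as surviving spouse, takes 1/2.
The remaining 1/2 passes to Ylva's descendants per stirpes.
The 1/2 is divided into 4 equal shares of 1/8 among Hallvard, Gudrun, Magnus, Njord.
Hallvard is living and takes 1/8.
Gudrun predeceased; the 1/8 allotted to Gudrun's branch passes to Gudrun's issue by representation.
The 1/8 is divided into 2 equal shares of 1/16 among Brynja, Asgeir.
Brynja is living and takes 1/16.
Asgeir is living and takes 1/16.
Magnus predeceased; the 1/8 allotted to Magnus's branch passes to Magnus's issue by representation.
The 1/8 is divided into 3 equal shares of 1/24 among Ingeborg, Eirik, Solveig.
Ingeborg is living and takes 1/24.
Eirik is living and takes 1/24.
Solveig is living and takes 1/24.
Njord predeceased; the 1/8 allotted to Njord's branch passes to Njord's issue by representation.
The 1/8 is divided into 3 equal shares of 1/24 among Oskar, Kolbein, Frida.
Oskar is living and takes 1/24.
Kolbein is living and takes 1/24.
Frida predeceased; the 1/24 allotted to Frida's branch passes to Frida's issue by representation.
The 1/24 is divided into 2 equal shares of 1/48 among Trygve, Sindre.
Trygve is living and takes 1/48.
Sindre is living and takes 1/48.

Asgeir 1/16; Brynja 1/16; Eirik 1/24; Hakon 1/2; Hallvard 1/8; Ingeborg 1/24; Kolbein 1/24; Oskar 1/24; Sindre 1/48; Solveig 1/24; Trygve 1/48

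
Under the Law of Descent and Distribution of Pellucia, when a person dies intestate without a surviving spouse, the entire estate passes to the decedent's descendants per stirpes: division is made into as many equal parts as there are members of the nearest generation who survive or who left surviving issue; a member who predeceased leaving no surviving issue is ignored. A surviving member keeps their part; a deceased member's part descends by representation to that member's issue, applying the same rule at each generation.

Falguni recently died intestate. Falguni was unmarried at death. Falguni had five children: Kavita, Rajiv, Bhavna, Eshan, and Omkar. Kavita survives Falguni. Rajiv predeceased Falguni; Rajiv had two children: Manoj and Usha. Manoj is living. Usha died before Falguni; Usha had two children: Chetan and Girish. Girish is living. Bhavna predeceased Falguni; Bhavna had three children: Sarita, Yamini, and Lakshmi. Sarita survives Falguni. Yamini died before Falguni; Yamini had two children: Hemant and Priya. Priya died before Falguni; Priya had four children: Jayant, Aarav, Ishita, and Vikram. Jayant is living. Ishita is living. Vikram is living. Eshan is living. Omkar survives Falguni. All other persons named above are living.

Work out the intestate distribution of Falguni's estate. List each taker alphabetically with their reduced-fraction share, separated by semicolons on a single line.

There is no surviving spouse, so the entire estate passes to Falguni's descendants per stirpes.
The estate is divided into 5 equal shares of 1/5 among Kavita, Rajiv, Bhavna, Eshan, Omkar.
Kavita is living and takes 1/5.
Rajiv predeceased; the 1/5 allotted to Rajiv's branch passes to Rajiv's issue by representation.
The 1/5 is divided into 2 equal shares of 1/10 among Manoj, Usha.
Manoj is living and takes 1/10.
Usha predeceased; the 1/10 allotted to Usha's branch passes to Usha's issue by representation.
The 1/10 is divided into 2 equal shares of 1/20 among Chetan, Girish.
Chetan is living and takes 1/20.
Girish is living and takes 1/20.
Bhavna predeceased; the 1/5 allotted to Bhavna's branch passes to Bhavna's issue by representation.
The 1/5 is divided into 3 equal shares of 1/15 among Sarita, Yamini, Lakshmi.
Sarita is living and takes 1/15.
Yamini predeceased; the 1/15 allotted to Yamini's branch passes to Yamini's issue by representation.
The 1/15 is divided into 2 equal shares of 1/30 among Hemant, Priya.
Hemant is living and takes 1/30.
Priya predeceased; the 1/30 allotted to Priya's branch passes to Priya's issue by representation.
The 1/30 is divided into 4 equal shares of 1/120 among Jayant, Aarav, Ishita, Vikram.
Jayant is living and takes 1/120.
Aarav is living and takes 1/120.
Ishita is living and takes 1/120.
Vikram is living and takes 1/120.
Lakshmi is living and takes 1/15.
Eshan is living and takes 1/5.
Omkar is living and takes 1/5.

Aarav 1/120; Chetan 1/20; Eshan 1/5; Girish 1/20; Hemant 1/30; Ishita 1/120; Jayant 1/120; Kavita 1/5; Lakshmi 1/15; Manoj 1/10; Omkar 1/5; Sarita 1/15; Vikram 1/120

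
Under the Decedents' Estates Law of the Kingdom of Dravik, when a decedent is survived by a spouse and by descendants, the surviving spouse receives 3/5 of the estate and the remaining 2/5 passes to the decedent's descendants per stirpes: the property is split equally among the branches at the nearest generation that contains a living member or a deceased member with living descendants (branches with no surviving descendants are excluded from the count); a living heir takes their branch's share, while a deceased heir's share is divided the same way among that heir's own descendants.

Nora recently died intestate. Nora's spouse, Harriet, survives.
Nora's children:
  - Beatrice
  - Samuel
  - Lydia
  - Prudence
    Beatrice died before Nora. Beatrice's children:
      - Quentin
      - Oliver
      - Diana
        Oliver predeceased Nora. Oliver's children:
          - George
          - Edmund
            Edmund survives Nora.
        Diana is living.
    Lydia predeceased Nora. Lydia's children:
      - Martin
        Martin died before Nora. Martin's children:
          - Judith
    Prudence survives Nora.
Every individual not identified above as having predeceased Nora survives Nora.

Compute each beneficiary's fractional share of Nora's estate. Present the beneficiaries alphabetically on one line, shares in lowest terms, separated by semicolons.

Harriet, as surviving spouse, takes 3/5.
The remaining 2/5 passes to Nora's descendants per stirpes.
The 2/5 is divided into 4 equal shares of 1/10 among Beatrice, Samuel, Lydia, Prudence.
Beatrice predeceased; the 1/10 allotted to Beatrice's branch passes to Beatrice's issue by representation.
The 1/10 is divided into 3 equal shares of 1/30 among Quentin, Oliver, Diana.
Quentin is living and takes 1/30.
Oliver predeceased; the 1/30 allotted to Oliver's branch passes to Oliver's issue by representation.
The 1/30 is divided into 2 equal shares of 1/60 among George, Edmund.
George is living and takes 1/60.
Edmund is living and takes 1/60.
Diana is living and takes 1/30.
Samuel is living and takes 1/10.
Lydia predeceased; the 1/10 allotted to Lydia's branch passes to Lydia's issue by representation.
Martin's line is the sole branch at this level, so the full 1/10 passes to Martin's issue by representation.
Judith is the sole taker at this level and receives the full 1/10.
Prudence is living and takes 1/10.

Diana 1/30; Edmund 1/60; George 1/60; Harriet 3/5; Judith 1/10; Prudence 1/10; Quentin 1/30; Samuel 1/10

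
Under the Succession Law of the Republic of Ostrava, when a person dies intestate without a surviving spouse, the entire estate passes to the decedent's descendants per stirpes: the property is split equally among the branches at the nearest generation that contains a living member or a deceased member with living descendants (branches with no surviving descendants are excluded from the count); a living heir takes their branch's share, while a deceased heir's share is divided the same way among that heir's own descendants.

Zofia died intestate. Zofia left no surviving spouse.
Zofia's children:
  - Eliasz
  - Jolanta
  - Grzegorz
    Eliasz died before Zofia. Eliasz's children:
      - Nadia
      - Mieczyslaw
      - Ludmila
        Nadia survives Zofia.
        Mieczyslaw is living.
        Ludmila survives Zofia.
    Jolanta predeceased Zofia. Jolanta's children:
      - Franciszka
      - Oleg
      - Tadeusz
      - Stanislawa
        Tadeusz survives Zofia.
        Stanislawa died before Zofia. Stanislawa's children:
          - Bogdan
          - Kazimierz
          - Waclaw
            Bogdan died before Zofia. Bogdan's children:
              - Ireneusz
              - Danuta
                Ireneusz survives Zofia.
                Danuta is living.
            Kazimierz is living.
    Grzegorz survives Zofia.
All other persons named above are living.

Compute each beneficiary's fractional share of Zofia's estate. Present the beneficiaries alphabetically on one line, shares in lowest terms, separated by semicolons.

There is no surviving spouse, so the entire estate passes to Zofia's descendants per stirpes.
The estate is divided into 3 equal shares of 1/3 among Eliasz, Jolanta, Grzegorz.
Eliasz predeceased; the 1/3 allotted to Eliasz's branch passes to Eliasz's issue by representation.
The 1/3 is divided into 3 equal shares of 1/9 among Nadia, Mieczyslaw, Ludmila.
Nadia is living and takes 1/9.
Mieczyslaw is living and takes 1/9.
Ludmila is living and takes 1/9.
Jolanta predeceased; the 1/3 allotted to Jolanta's branch passes to Jolanta's issue by representation.
The 1/3 is divided into 4 equal shares of 1/12 among Franciszka, Oleg, Tadeusz, Stanislawa.
Franciszka is living and takes 1/12.
Oleg is living and takes 1/12.
Tadeusz is living and takes 1/12.
Stanislawa predeceased; the 1/12 allotted to Stanislawa's branch passes to Stanislawa's issue by representation.
The 1/12 is divided into 3 equal shares of 1/36 among Bogdan, Kazimierz, Waclaw.
Bogdan predeceased; the 1/36 allotted to Bogdan's branch passes to Bogdan's issue by representation.
The 1/36 is divided into 2 equal shares of 1/72 among Ireneusz, Danuta.
Ireneusz is living and takes 1/72.
Danuta is living and takes 1/72.
Kazimierz is living and takes 1/36.
Waclaw is living and takes 1/36.
Grzegorz is living and takes 1/3.

Danuta 1/72; Franciszka 1/12; Grzegorz 1/3; Ireneusz 1/72; Kazimierz 1/36; Ludmila 1/9; Mieczyslaw 1/9; Nadia 1/9; Oleg 1/12; Tadeusz 1/12; Waclaw 1/36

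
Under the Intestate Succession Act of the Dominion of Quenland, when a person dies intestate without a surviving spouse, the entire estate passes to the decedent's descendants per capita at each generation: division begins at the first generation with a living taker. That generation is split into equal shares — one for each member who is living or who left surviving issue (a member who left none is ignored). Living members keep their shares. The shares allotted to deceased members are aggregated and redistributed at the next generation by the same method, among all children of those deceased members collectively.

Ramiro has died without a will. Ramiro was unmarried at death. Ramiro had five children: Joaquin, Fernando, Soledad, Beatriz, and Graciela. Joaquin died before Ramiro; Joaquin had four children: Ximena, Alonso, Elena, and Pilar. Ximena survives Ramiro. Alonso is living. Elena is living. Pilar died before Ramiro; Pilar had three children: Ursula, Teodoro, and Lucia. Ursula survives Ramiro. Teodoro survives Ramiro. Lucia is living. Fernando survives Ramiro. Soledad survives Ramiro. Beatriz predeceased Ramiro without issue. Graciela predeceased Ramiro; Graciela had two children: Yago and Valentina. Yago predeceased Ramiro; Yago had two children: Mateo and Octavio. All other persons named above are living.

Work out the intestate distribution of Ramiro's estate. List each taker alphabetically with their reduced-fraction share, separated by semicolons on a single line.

Alonso 1/12; Elena 1/12; Fernando 1/4; Lucia 1/30; Mateo 1/30; Octavio 1/30; Soledad 1/4; Teodoro 1/30; Ursula 1/30; Valentina 1/12; Ximena 1/12

There is no surviving spouse, so the entire estate passes to Ramiro's descendants per capita at each generation.
At generation 1 (Joaquin, Fernando, Soledad, Graciela) there are 4 shares of (1)/4 = 1/4 each.
Living: Fernando and Soledad — each takes 1/4.
Deceased: Joaquin and Graciela. Their combined 1/2 is pooled and carried to generation 2.
At generation 2 (Ximena, Alonso, Elena, Pilar, Yago, Valentina) there are 6 shares of (1/2)/6 = 1/12 each.
Living: Ximena, Alonso, Elena, and Valentina — each takes 1/12.
Deceased: Pilar and Yago. Their combined 1/6 is pooled and carried to generation 3.
At generation 3 (Ursula, Teodoro, Lucia, Mateo, Octavio) there are 5 shares of (1/6)/5 = 1/30 each.
Living: Ursula, Teodoro, Lucia, Mateo, and Octavio — each takes 1/30.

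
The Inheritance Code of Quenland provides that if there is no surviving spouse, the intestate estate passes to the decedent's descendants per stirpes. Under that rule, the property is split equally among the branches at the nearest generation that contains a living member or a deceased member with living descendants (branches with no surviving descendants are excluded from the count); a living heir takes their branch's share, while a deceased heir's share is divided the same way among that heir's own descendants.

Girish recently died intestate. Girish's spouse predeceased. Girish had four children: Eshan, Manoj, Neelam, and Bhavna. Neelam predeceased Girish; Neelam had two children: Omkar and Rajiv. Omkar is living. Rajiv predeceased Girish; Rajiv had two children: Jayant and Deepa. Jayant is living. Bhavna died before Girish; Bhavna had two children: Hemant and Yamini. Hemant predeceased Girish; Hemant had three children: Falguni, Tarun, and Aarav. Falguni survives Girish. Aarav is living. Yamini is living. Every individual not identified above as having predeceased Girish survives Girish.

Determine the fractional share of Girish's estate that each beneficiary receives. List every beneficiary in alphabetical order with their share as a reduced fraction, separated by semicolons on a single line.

There is no surviving spouse, so the entire estate passes to Girish's descendants per stirpes.
The estate is divided into 4 equal shares of 1/4 among Eshan, Manoj, Neelam, Bhavna.
Eshan is living and takes 1/4.
Manoj is living and takes 1/4.
Neelam predeceased; the 1/4 allotted to Neelam's branch passes to Neelam's issue by representation.
The 1/4 is divided into 2 equal shares of 1/8 among Omkar, Rajiv.
Omkar is living and takes 1/8.
Rajiv predeceased; the 1/8 allotted to Rajiv's branch passes to Rajiv's issue by representation.
The 1/8 is divided into 2 equal shares of 1/16 among Jayant, Deepa.
Jayant is living and takes 1/16.
Deepa is living and takes 1/16.
Bhavna predeceased; the 1/4 allotted to Bhavna's branch passes to Bhavna's issue by representation.
The 1/4 is divided into 2 equal shares of 1/8 among Hemant, Yamini.
Hemant predeceased; the 1/8 allotted to Hemant's branch passes to Hemant's issue by representation.
The 1/8 is divided into 3 equal shares of 1/24 among Falguni, Tarun, Aarav.
Falguni is living and takes 1/24.
Tarun is living and takes 1/24.
Aarav is living and takes 1/24.
Yamini is living and takes 1/8.

Aarav 1/24; Deepa 1/16; Eshan 1/4; Falguni 1/24; Jayant 1/16; Manoj 1/4; Omkar 1/8; Tarun 1/24; Yamini 1/8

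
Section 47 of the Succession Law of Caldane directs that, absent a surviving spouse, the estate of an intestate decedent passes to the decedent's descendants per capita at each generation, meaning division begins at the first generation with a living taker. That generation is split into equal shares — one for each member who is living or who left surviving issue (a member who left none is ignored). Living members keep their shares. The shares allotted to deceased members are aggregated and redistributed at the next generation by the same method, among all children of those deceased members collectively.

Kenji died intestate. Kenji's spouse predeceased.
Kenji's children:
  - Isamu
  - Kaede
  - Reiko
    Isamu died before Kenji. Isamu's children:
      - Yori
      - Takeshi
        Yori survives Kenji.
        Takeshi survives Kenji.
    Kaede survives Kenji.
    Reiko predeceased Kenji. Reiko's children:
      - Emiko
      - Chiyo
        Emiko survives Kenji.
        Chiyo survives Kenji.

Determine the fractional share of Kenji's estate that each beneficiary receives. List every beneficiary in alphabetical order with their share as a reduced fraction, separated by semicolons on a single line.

Chiyo 1/6; Emiko 1/6; Kaede 1/3; Takeshi 1/6; Yori 1/6

There is no surviving spouse, so the entire estate passes to Kenji's descendants per capita at each generation.
At generation 1 (Isamu, Kaede, Reiko) there are 3 shares of (1)/3 = 1/3 each.
Living: Kaede — each takes 1/3.
Deceased: Isamu and Reiko. Their combined 2/3 is pooled and carried to generation 2.
At generation 2 (Yori, Takeshi, Emiko, Chiyo) there are 4 shares of (2/3)/4 = 1/6 each.
Living: Yori, Takeshi, Emiko, and Chiyo — each takes 1/6.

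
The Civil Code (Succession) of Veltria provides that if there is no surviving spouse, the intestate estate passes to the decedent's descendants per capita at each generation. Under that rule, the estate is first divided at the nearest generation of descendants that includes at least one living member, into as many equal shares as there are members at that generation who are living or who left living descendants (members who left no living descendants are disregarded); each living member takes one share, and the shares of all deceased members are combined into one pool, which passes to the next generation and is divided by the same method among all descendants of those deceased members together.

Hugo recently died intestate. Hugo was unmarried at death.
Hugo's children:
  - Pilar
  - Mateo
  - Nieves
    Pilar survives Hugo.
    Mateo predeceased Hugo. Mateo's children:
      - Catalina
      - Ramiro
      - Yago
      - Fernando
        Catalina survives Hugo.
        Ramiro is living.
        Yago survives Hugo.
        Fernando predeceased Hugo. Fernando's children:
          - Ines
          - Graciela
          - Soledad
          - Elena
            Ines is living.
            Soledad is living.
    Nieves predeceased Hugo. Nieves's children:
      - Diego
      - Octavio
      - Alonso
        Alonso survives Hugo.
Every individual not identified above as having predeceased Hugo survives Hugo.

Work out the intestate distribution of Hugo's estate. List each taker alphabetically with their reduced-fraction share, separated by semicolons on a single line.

Alonso 2/21; Catalina 2/21; Diego 2/21; Elena 1/42; Graciela 1/42; Ines 1/42; Octavio 2/21; Pilar 1/3; Ramiro 2/21; Soledad 1/42; Yago 2/21

There is no surviving spouse, so the entire estate passes to Hugo's descendants per capita at each generation.
At generation 1 (Pilar, Mateo, Nieves) there are 3 shares of (1)/3 = 1/3 each.
Living: Pilar — each takes 1/3.
Deceased: Mateo and Nieves. Their combined 2/3 is pooled and carried to generation 2.
At generation 2 (Catalina, Ramiro, Yago, Fernando, Diego, Octavio, Alonso) there are 7 shares of (2/3)/7 = 2/21 each.
Living: Catalina, Ramiro, Yago, Diego, Octavio, and Alonso — each takes 2/21.
Deceased: Fernando. That 2/21 share is carried to generation 3.
At generation 3 (Ines, Graciela, Soledad, Elena) there are 4 shares of (2/21)/4 = 1/42 each.
Living: Ines, Graciela, Soledad, and Elena — each takes 1/42.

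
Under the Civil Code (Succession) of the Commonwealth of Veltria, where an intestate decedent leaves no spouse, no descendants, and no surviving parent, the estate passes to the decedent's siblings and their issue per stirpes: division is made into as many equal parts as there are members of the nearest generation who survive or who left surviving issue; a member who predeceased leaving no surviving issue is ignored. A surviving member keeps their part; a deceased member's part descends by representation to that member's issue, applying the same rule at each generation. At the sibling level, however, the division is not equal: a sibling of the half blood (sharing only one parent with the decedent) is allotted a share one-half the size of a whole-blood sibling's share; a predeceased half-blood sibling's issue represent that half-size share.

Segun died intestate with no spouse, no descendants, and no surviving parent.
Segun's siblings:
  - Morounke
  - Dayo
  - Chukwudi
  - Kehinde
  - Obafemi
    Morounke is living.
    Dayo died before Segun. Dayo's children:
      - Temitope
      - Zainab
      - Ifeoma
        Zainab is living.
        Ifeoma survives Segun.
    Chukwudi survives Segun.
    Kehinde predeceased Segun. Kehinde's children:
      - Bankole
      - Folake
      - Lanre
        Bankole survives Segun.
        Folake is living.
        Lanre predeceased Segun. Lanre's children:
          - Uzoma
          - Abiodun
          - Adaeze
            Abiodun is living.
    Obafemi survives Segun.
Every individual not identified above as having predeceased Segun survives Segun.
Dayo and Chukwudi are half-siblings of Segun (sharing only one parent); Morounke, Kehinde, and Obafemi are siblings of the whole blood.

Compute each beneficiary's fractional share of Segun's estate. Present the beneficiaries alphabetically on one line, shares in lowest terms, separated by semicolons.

Abiodun 1/36; Adaeze 1/36; Bankole 1/12; Chukwudi 1/8; Folake 1/12; Ifeoma 1/24; Morounke 1/4; Obafemi 1/4; Temitope 1/24; Uzoma 1/36; Zainab 1/24

No spouse, descendants, or parent survives, so the estate passes to Segun's siblings per stirpes.
Half-blood siblings count for one-half the weight of whole-blood siblings at the initial division.
Dividing 1 in proportion to weights (total weight 4): Morounke (weight 1) → 1/4; Dayo (weight 1/2) → 1/8; Chukwudi (weight 1/2) → 1/8; Kehinde (weight 1) → 1/4; Obafemi (weight 1) → 1/4.
Morounke is living and takes 1/4.
Dayo predeceased; the 1/8 allotted to Dayo's branch passes to Dayo's issue by representation.
The 1/8 is divided into 3 equal shares of 1/24 among Temitope, Zainab, Ifeoma.
Temitope is living and takes 1/24.
Zainab is living and takes 1/24.
Ifeoma is living and takes 1/24.
Chukwudi is living and takes 1/8.
Kehinde predeceased; the 1/4 allotted to Kehinde's branch passes to Kehinde's issue by representation.
The 1/4 is divided into 3 equal shares of 1/12 among Bankole, Folake, Lanre.
Bankole is living and takes 1/12.
Folake is living and takes 1/12.
Lanre predeceased; the 1/12 allotted to Lanre's branch passes to Lanre's issue by representation.
The 1/12 is divided into 3 equal shares of 1/36 among Uzoma, Abiodun, Adaeze.
Uzoma is living and takes 1/36.
Abiodun is living and takes 1/36.
Adaeze is living and takes 1/36.
Obafemi is living and takes 1/4.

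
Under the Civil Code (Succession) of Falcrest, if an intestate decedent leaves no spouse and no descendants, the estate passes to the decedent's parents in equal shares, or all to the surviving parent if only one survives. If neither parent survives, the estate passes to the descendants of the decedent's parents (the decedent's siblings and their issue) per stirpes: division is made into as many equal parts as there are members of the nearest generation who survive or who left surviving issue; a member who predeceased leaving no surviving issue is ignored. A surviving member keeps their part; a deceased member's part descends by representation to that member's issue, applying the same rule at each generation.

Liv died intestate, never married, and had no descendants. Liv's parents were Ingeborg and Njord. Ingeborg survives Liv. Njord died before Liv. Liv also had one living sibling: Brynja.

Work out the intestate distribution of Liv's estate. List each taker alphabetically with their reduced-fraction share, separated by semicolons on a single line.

Only one parent, Ingeborg, survives, so Ingeborg takes the entire estate. The siblings take nothing because a surviving parent has priority.

Ingeborg 1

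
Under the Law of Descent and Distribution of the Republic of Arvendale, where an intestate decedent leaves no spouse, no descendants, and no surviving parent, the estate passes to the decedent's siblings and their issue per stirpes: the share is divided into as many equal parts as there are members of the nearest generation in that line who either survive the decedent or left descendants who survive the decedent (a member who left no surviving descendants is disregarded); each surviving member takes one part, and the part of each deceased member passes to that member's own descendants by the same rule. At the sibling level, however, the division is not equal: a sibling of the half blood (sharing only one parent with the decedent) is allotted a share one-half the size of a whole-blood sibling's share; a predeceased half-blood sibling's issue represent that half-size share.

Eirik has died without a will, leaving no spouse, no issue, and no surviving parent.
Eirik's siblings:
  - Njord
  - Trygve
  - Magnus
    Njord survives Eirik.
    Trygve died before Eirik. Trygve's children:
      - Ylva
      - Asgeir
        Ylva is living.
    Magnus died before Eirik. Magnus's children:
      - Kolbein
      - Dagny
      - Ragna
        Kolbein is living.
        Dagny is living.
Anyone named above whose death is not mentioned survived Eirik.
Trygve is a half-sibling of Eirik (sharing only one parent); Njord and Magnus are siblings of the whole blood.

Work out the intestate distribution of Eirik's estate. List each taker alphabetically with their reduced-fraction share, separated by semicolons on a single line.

Asgeir 1/10; Dagny 2/15; Kolbein 2/15; Njord 2/5; Ragna 2/15; Ylva 1/10

No spouse, descendants, or parent survives, so the estate passes to Eirik's siblings per stirpes.
Half-blood siblings count for one-half the weight of whole-blood siblings at the initial division.
Dividing 1 in proportion to weights (total weight 5/2): Njord (weight 1) → 2/5; Trygve (weight 1/2) → 1/5; Magnus (weight 1) → 2/5.
Njord is living and takes 2/5.
Trygve predeceased; the 1/5 allotted to Trygve's branch passes to Trygve's issue by representation.
The 1/5 is divided into 2 equal shares of 1/10 among Ylva, Asgeir.
Ylva is living and takes 1/10.
Asgeir is living and takes 1/10.
Magnus predeceased; the 2/5 allotted to Magnus's branch passes to Magnus's issue by representation.
The 2/5 is divided into 3 equal shares of 2/15 among Kolbein, Dagny, Ragna.
Kolbein is living and takes 2/15.
Dagny is living and takes 2/15.
Ragna is living and takes 2/15.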